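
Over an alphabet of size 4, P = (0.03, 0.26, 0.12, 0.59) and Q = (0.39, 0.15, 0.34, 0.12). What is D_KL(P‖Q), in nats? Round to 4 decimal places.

D(P‖Q) = Σ p·ln(p/q).
  0.03·ln(0.03/0.39) = -0.07695
  0.26·ln(0.26/0.15) = 0.14301
  0.12·ln(0.12/0.34) = -0.12497
  0.59·ln(0.59/0.12) = 0.93965
D(P‖Q) = 0.8807 nats.

0.8807 nats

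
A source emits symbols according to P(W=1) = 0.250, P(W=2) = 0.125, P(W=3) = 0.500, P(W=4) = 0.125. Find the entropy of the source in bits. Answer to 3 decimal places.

1.750 bits

H(W) = −Σ p·log₂ p.
  −(0.250)·log₂(0.250) = 0.5000
  −(0.125)·log₂(0.125) = 0.3750
  −(0.500)·log₂(0.500) = 0.5000
  −(0.125)·log₂(0.125) = 0.3750
Sum: 0.5000 + 0.3750 + 0.5000 + 0.3750 = 1.750 bits.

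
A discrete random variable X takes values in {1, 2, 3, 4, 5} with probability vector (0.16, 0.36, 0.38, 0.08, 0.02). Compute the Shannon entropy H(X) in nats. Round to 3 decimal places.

1.309 nats

H(X) = −Σ p·ln p.
  −(0.16)·ln(0.16) = 0.2932
  −(0.36)·ln(0.36) = 0.3678
  −(0.38)·ln(0.38) = 0.3677
  −(0.08)·ln(0.08) = 0.2021
  −(0.02)·ln(0.02) = 0.0782
Sum: 0.2932 + 0.3678 + 0.3677 + 0.2021 + 0.0782 = 1.309 nats.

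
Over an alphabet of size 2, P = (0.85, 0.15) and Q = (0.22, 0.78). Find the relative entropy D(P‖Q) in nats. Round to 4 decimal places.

D(P‖Q) = Σ p·ln(p/q).
  0.85·ln(0.85/0.22) = 1.14887
  0.15·ln(0.15/0.78) = -0.24730
D(P‖Q) = 0.9016 nats.

0.9016 nats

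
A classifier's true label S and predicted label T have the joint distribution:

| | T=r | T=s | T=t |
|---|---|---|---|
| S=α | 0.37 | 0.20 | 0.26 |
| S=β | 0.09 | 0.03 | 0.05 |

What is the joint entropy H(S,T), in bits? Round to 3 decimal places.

2.181 bits

H(S,T) = −Σ p(x,y)·log₂ p(x,y) over all 6 cells.
  cell (α,r): −0.37·log₂0.37 = 0.5307
  cell (α,s): −0.20·log₂0.20 = 0.4644
  cell (α,t): −0.26·log₂0.26 = 0.5053
  cell (β,r): −0.09·log₂0.09 = 0.3127
  cell (β,s): −0.03·log₂0.03 = 0.1518
  cell (β,t): −0.05·log₂0.05 = 0.2161
Sum = 2.181 bits.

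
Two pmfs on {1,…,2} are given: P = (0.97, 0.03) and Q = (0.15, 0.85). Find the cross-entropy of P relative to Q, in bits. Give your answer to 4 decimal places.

2.6619 bits

H(P,Q) = −Σ p·log₂ q.
  −0.97·log₂(0.15) = 2.65486
  −0.03·log₂(0.85) = 0.00703
H(P,Q) = 2.6619 bits.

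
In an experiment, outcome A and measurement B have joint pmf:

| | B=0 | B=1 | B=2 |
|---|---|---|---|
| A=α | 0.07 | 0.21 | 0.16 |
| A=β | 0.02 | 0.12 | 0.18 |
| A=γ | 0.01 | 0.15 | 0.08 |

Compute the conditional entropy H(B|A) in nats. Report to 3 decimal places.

0.913 nats

Chain rule: H(B|A) = H(A,B) − H(A).
Marginals: p(A) = (0.4400, 0.3200, 0.2400), p(B) = (0.1000, 0.4800, 0.4200).
H(A,B) = 1.9811 nats; H(A) = 1.0684 nats.
H(B|A) = 1.9811 − 1.0684 = 0.913 nats.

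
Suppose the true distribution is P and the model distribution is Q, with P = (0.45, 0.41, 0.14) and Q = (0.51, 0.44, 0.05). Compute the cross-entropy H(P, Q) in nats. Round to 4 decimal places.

H(P,Q) = −Σ p·ln q.
  −0.45·ln(0.51) = 0.30301
  −0.41·ln(0.44) = 0.33660
  −0.14·ln(0.05) = 0.41940
H(P,Q) = 1.0590 nats.

1.0590 nats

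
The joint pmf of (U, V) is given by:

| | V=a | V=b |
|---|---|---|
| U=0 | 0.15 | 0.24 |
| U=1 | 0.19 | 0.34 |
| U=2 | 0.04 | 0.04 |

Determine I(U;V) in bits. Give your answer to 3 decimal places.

0.004 bits

Marginals: p(U) = (0.3900, 0.5300, 0.0800), p(V) = (0.3800, 0.6200).
I(U;V) = H(U) + H(V) − H(U,V).
H(U) = 1.3068, H(V) = 0.9580, H(U,V) = 2.2606.
I(U;V) = 1.3068 + 0.9580 − 2.2606 = 0.004 bits.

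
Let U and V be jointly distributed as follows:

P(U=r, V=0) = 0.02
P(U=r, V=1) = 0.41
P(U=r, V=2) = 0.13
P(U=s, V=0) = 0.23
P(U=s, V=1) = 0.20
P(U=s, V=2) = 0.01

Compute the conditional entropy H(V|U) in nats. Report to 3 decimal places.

0.729 nats

Chain rule: H(V|U) = H(U,V) − H(U).
Marginals: p(U) = (0.5600, 0.4400), p(V) = (0.2500, 0.6100, 0.1400).
H(U,V) = 1.4150 nats; H(U) = 0.6859 nats.
H(V|U) = 1.4150 − 0.6859 = 0.729 nats.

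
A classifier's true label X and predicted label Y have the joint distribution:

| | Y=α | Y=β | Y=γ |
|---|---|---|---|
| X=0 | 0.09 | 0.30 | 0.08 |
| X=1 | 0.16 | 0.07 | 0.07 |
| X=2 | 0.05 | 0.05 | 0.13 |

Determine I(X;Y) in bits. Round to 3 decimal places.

Marginals: p(X) = (0.4700, 0.3000, 0.2300), p(Y) = (0.3000, 0.4200, 0.2800).
I(X;Y) = H(X) + H(Y) − H(X,Y).
H(X) = 1.5207, H(Y) = 1.5610, H(X,Y) = 2.9002.
I(X;Y) = 1.5207 + 1.5610 − 2.9002 = 0.181 bits.

0.181 bits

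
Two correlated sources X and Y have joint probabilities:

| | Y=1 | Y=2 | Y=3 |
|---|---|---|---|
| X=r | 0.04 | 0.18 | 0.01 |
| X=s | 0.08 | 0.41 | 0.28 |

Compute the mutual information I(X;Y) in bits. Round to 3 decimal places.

0.081 bits

Marginals: p(X) = (0.2300, 0.7700), p(Y) = (0.1200, 0.5900, 0.2900).
I(X;Y) = H(X) + H(Y) − H(X,Y).
H(X) = 0.7780, H(Y) = 1.3341, H(X,Y) = 2.0306.
I(X;Y) = 0.7780 + 1.3341 − 2.0306 = 0.081 bits.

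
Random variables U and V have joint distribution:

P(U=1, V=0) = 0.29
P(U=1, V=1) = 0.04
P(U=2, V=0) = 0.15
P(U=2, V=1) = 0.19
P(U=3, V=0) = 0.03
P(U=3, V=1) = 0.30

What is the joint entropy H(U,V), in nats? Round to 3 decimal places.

H(U,V) = −Σ p(x,y)·ln p(x,y) over all 6 cells.
  cell (1,0): −0.29·ln0.29 = 0.3590
  cell (1,1): −0.04·ln0.04 = 0.1288
  cell (2,0): −0.15·ln0.15 = 0.2846
  cell (2,1): −0.19·ln0.19 = 0.3155
  cell (3,0): −0.03·ln0.03 = 0.1052
  cell (3,1): −0.30·ln0.30 = 0.3612
Sum = 1.554 nats.

1.554 nats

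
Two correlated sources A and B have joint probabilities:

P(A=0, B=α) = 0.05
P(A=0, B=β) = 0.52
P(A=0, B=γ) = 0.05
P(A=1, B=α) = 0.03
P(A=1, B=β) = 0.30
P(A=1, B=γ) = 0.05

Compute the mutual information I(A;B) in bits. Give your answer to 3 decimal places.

0.005 bits

Marginals: p(A) = (0.6200, 0.3800), p(B) = (0.0800, 0.8200, 0.1000).
I(A;B) = H(A) + H(B) − H(A,B).
H(A) = 0.9580, H(B) = 0.8585, H(A,B) = 1.8117.
I(A;B) = 0.9580 + 0.8585 − 1.8117 = 0.005 bits.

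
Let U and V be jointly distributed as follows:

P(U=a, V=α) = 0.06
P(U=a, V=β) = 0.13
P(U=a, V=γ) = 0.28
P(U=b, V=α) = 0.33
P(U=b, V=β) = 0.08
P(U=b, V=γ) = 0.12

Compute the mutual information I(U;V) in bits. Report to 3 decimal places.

0.202 bits

Marginals: p(U) = (0.4700, 0.5300), p(V) = (0.3900, 0.2100, 0.4000).
I(U;V) = Σ p(x,y)·log₂[p(x,y)/(p(x)p(y))].
  (a,α): 0.06·log₂(0.3273) = -0.0967
  (a,β): 0.13·log₂(1.3171) = 0.0517
  (a,γ): 0.28·log₂(1.4894) = 0.1609
  (b,α): 0.33·log₂(1.5965) = 0.2227
  (b,β): 0.08·log₂(0.7188) = -0.0381
  (b,γ): 0.12·log₂(0.5660) = -0.0985
Sum = 0.202 bits.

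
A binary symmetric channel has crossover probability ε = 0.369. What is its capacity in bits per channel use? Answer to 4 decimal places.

Binary symmetric channel: C = 1 − h₂(ε) where h₂ is the binary entropy function.
h₂(0.369) = −0.369·log₂0.369 − 0.631·log₂0.631 = 0.9499.
C = 1 − 0.9499 = 0.0501 bits per channel use.

0.0501 bits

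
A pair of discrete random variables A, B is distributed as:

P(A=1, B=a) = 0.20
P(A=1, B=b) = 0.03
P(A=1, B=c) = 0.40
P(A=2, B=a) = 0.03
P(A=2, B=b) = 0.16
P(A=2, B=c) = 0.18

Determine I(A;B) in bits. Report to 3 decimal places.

0.184 bits

Marginals: p(A) = (0.6300, 0.3700), p(B) = (0.2300, 0.1900, 0.5800).
I(A;B) = H(A) + H(B) − H(A,B).
H(A) = 0.9507, H(B) = 1.3987, H(A,B) = 2.1650.
I(A;B) = 0.9507 + 1.3987 − 2.1650 = 0.184 bits.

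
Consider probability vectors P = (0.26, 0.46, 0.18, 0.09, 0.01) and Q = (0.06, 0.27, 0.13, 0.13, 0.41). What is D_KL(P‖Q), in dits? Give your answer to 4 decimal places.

0.2670 dits

D(P‖Q) = Σ p·log₁₀(p/q).
  0.26·log₁₀(0.26/0.06) = 0.16557
  0.46·log₁₀(0.46/0.27) = 0.10644
  0.18·log₁₀(0.18/0.13) = 0.02544
  0.09·log₁₀(0.09/0.13) = -0.01437
  0.01·log₁₀(0.01/0.41) = -0.01613
D(P‖Q) = 0.2670 dits.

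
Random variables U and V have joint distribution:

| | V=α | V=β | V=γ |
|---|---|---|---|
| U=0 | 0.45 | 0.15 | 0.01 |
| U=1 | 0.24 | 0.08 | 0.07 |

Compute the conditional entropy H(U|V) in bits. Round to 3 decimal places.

Marginals: p(U) = (0.6100, 0.3900), p(V) = (0.6900, 0.2300, 0.0800).
H(U|V) = Σ p(V) · H(U|V=·).
  V=α: p=0.6900, H(U|V=α) = 0.9321
  V=β: p=0.2300, H(U|V=β) = 0.9321
  V=γ: p=0.0800, H(U|V=γ) = 0.5436
Weighted sum = 0.901 bits.

0.901 bits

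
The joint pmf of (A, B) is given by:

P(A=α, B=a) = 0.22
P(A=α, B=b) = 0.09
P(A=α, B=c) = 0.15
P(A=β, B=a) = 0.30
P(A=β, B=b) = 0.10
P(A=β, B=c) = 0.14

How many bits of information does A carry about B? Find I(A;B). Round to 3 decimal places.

0.005 bits

Marginals: p(A) = (0.4600, 0.5400), p(B) = (0.5200, 0.1900, 0.2900).
I(A;B) = H(A) + H(B) − H(A,B).
H(A) = 0.9954, H(B) = 1.4637, H(A,B) = 2.4542.
I(A;B) = 0.9954 + 1.4637 − 2.4542 = 0.005 bits.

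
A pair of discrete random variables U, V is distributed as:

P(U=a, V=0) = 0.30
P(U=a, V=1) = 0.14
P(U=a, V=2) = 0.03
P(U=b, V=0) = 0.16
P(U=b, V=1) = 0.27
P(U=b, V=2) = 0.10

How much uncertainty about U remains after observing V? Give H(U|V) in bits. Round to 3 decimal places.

0.910 bits

Chain rule: H(U|V) = H(U,V) − H(V).
Marginals: p(U) = (0.4700, 0.5300), p(V) = (0.4600, 0.4100, 0.1300).
H(U,V) = 2.3352 bits; H(V) = 1.4254 bits.
H(U|V) = 2.3352 − 1.4254 = 0.910 bits.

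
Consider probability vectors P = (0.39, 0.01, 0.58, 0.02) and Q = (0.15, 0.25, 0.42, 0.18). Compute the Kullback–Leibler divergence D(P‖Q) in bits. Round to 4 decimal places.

0.6979 bits

D(P‖Q) = Σ p·log₂(p/q).
  0.39·log₂(0.39/0.15) = 0.53762
  0.01·log₂(0.01/0.25) = -0.04644
  0.58·log₂(0.58/0.42) = 0.27008
  0.02·log₂(0.02/0.18) = -0.06340
D(P‖Q) = 0.6979 bits.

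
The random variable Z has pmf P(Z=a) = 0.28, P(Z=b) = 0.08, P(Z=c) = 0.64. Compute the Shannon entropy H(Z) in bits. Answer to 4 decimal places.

H(Z) = −Σ p·log₂ p.
  −(0.28)·log₂(0.28) = 0.51422
  −(0.08)·log₂(0.08) = 0.29151
  −(0.64)·log₂(0.64) = 0.41207
Sum: 0.51422 + 0.29151 + 0.41207 = 1.2178 bits.

1.2178 bits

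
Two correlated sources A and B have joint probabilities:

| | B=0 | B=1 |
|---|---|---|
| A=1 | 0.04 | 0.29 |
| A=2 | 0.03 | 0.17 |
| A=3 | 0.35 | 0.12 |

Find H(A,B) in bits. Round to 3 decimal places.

2.187 bits

H(A,B) = −Σ p(x,y)·log₂ p(x,y) over all 6 cells.
  cell (1,0): −0.04·log₂0.04 = 0.1858
  cell (1,1): −0.29·log₂0.29 = 0.5179
  cell (2,0): −0.03·log₂0.03 = 0.1518
  cell (2,1): −0.17·log₂0.17 = 0.4346
  cell (3,0): −0.35·log₂0.35 = 0.5301
  cell (3,1): −0.12·log₂0.12 = 0.3671
Sum = 2.187 bits.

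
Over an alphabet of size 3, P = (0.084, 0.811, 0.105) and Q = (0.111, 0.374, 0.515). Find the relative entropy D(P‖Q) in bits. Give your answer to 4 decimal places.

0.6309 bits

D(P‖Q) = Σ p·log₂(p/q).
  0.084·log₂(0.084/0.111) = -0.03378
  0.811·log₂(0.811/0.374) = 0.90561
  0.105·log₂(0.105/0.515) = -0.24089
D(P‖Q) = 0.6309 bits.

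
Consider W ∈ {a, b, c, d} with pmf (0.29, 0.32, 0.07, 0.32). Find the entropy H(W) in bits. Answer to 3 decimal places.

H(W) = −Σ p·log₂ p.
  −(0.29)·log₂(0.29) = 0.5179
  −(0.32)·log₂(0.32) = 0.5260
  −(0.07)·log₂(0.07) = 0.2686
  −(0.32)·log₂(0.32) = 0.5260
Sum: 0.5179 + 0.5260 + 0.2686 + 0.5260 = 1.839 bits.

1.839 bits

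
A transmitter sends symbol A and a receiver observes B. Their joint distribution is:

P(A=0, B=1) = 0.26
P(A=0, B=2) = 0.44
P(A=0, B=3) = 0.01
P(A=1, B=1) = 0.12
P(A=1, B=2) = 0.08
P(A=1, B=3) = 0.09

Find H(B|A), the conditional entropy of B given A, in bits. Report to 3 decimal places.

Chain rule: H(B|A) = H(A,B) − H(A).
Marginals: p(A) = (0.7100, 0.2900), p(B) = (0.3800, 0.5200, 0.1000).
H(A,B) = 2.0641 bits; H(A) = 0.8687 bits.
H(B|A) = 2.0641 − 0.8687 = 1.195 bits.

1.195 bits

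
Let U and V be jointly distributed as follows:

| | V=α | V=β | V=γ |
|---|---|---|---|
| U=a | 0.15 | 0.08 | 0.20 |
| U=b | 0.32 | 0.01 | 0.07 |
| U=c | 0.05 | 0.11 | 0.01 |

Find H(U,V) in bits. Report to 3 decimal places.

H(U,V) = −Σ p(x,y)·log₂ p(x,y) over all 9 cells.
  cell (a,α): −0.15·log₂0.15 = 0.4105
  cell (a,β): −0.08·log₂0.08 = 0.2915
  cell (a,γ): −0.20·log₂0.20 = 0.4644
  cell (b,α): −0.32·log₂0.32 = 0.5260
  cell (b,β): −0.01·log₂0.01 = 0.0664
  cell (b,γ): −0.07·log₂0.07 = 0.2686
  cell (c,α): −0.05·log₂0.05 = 0.2161
  cell (c,β): −0.11·log₂0.11 = 0.3503
  cell (c,γ): −0.01·log₂0.01 = 0.0664
Sum = 2.660 bits.

2.660 bits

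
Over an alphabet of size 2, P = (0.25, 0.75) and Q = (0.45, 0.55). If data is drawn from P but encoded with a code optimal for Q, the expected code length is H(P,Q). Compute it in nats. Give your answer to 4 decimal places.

0.6480 nats

H(P,Q) = −Σ p·ln q.
  −0.25·ln(0.45) = 0.19963
  −0.75·ln(0.55) = 0.44838
H(P,Q) = 0.6480 nats.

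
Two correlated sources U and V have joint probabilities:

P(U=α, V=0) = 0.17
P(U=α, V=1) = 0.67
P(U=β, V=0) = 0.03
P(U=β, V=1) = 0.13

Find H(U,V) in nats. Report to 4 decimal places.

0.9400 nats

H(U,V) = −Σ p(x,y)·ln p(x,y) over all 4 cells.
  cell (α,0): −0.17·ln0.17 = 0.30123
  cell (α,1): −0.67·ln0.67 = 0.26832
  cell (β,0): −0.03·ln0.03 = 0.10520
  cell (β,1): −0.13·ln0.13 = 0.26523
Sum = 0.9400 nats.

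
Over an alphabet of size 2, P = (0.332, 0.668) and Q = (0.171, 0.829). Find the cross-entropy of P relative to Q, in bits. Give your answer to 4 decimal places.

1.0266 bits

H(P,Q) = −Σ p·log₂ q.
  −0.332·log₂(0.171) = 0.84591
  −0.668·log₂(0.829) = 0.18073
H(P,Q) = 1.0266 bits.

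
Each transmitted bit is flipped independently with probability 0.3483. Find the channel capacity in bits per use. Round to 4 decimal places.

0.0675 bits

Binary symmetric channel: C = 1 − h₂(ε) where h₂ is the binary entropy function.
h₂(0.3483) = −0.3483·log₂0.3483 − 0.6517·log₂0.6517 = 0.9325.
C = 1 − 0.9325 = 0.0675 bits per channel use.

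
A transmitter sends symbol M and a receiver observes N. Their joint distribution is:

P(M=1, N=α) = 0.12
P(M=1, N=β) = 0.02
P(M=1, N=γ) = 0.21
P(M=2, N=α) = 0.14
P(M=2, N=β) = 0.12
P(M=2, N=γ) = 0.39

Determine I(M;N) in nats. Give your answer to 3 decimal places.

0.022 nats

Marginals: p(M) = (0.3500, 0.6500), p(N) = (0.2600, 0.1400, 0.6000).
I(M;N) = H(M) + H(N) − H(M,N).
H(M) = 0.6474, H(N) = 0.9320, H(M,N) = 1.5573.
I(M;N) = 0.6474 + 0.9320 − 1.5573 = 0.022 nats.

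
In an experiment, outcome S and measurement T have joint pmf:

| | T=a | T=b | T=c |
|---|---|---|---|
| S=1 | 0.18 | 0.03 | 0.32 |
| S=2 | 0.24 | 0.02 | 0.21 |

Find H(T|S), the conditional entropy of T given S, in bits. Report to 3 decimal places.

1.206 bits

Marginals: p(S) = (0.5300, 0.4700), p(T) = (0.4200, 0.0500, 0.5300).
H(T|S) = Σ p(S) · H(T|S=·).
  S=1: p=0.5300, H(T|S=1) = 1.2031
  S=2: p=0.4700, H(T|S=2) = 1.2083
Weighted sum = 1.206 bits.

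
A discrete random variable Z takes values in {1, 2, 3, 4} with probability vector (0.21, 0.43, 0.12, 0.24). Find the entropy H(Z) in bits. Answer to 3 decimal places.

1.858 bits

H(Z) = −Σ p·log₂ p.
  −(0.21)·log₂(0.21) = 0.4728
  −(0.43)·log₂(0.43) = 0.5236
  −(0.12)·log₂(0.12) = 0.3671
  −(0.24)·log₂(0.24) = 0.4941
Sum: 0.4728 + 0.5236 + 0.3671 + 0.4941 = 1.858 bits.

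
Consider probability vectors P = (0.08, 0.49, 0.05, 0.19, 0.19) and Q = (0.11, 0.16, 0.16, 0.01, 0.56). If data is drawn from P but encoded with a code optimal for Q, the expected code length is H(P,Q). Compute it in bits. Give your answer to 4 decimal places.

H(P,Q) = −Σ p·log₂ q.
  −0.08·log₂(0.11) = 0.25475
  −0.49·log₂(0.16) = 1.29549
  −0.05·log₂(0.16) = 0.13219
  −0.19·log₂(0.01) = 1.26233
  −0.19·log₂(0.56) = 0.15894
H(P,Q) = 3.1037 bits.

3.1037 bits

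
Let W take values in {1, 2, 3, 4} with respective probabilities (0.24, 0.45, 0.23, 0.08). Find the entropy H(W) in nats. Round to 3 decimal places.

1.242 nats

H(W) = −Σ p·ln p.
  −(0.24)·ln(0.24) = 0.3425
  −(0.45)·ln(0.45) = 0.3593
  −(0.23)·ln(0.23) = 0.3380
  −(0.08)·ln(0.08) = 0.2021
Sum: 0.3425 + 0.3593 + 0.3380 + 0.2021 = 1.242 nats.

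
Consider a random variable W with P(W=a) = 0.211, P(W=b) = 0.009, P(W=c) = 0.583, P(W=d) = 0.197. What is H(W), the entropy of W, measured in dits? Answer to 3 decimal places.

0.437 dits

H(W) = −Σ p·log₁₀ p.
  −(0.211)·log₁₀(0.211) = 0.1426
  −(0.009)·log₁₀(0.009) = 0.0184
  −(0.583)·log₁₀(0.583) = 0.1366
  −(0.197)·log₁₀(0.197) = 0.1390
Sum: 0.1426 + 0.0184 + 0.1366 + 0.1390 = 0.437 dits.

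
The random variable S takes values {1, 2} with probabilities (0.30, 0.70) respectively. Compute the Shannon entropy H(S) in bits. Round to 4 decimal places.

0.8813 bits

H(S) = −Σ p·log₂ p.
  −(0.30)·log₂(0.30) = 0.52109
  −(0.70)·log₂(0.70) = 0.36020
Sum: 0.52109 + 0.36020 = 0.8813 bits.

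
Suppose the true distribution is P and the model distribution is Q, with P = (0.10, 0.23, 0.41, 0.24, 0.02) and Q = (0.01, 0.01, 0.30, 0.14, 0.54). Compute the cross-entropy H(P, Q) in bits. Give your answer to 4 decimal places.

3.6032 bits

H(P,Q) = −Σ p·log₂ q.
  −0.10·log₂(0.01) = 0.66439
  −0.23·log₂(0.01) = 1.52809
  −0.41·log₂(0.30) = 0.71216
  −0.24·log₂(0.14) = 0.68076
  −0.02·log₂(0.54) = 0.01778
H(P,Q) = 3.6032 bits.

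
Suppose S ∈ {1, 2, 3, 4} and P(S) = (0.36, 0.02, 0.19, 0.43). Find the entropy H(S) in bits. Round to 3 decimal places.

H(S) = −Σ p·log₂ p.
  −(0.36)·log₂(0.36) = 0.5306
  −(0.02)·log₂(0.02) = 0.1129
  −(0.19)·log₂(0.19) = 0.4552
  −(0.43)·log₂(0.43) = 0.5236
Sum: 0.5306 + 0.1129 + 0.4552 + 0.5236 = 1.622 bits.

1.622 bits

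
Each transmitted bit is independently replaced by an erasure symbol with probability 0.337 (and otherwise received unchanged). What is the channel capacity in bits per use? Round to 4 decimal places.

Binary erasure channel: capacity C = 1 − ε.
C = 1 − 0.337 = 0.6630 bits per channel use.

0.6630 bits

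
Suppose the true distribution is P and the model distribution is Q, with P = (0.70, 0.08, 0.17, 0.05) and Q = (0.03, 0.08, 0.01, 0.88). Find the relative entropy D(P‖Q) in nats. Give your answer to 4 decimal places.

D(P‖Q) = Σ p·ln(p/q).
  0.70·ln(0.70/0.03) = 2.20492
  0.08·ln(0.08/0.08) = 0.00000
  0.17·ln(0.17/0.01) = 0.48165
  0.05·ln(0.05/0.88) = -0.14339
D(P‖Q) = 2.5432 nats.

2.5432 nats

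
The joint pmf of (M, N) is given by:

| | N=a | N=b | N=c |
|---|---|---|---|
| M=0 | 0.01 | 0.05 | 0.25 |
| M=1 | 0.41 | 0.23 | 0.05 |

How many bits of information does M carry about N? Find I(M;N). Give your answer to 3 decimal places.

Marginals: p(M) = (0.3100, 0.6900), p(N) = (0.4200, 0.2800, 0.3000).
I(M;N) = H(M) + H(N) − H(M,N).
H(M) = 0.8932, H(N) = 1.5610, H(M,N) = 2.0137.
I(M;N) = 0.8932 + 1.5610 − 2.0137 = 0.440 bits.

0.440 bits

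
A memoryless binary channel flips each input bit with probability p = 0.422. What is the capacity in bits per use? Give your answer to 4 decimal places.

0.0176 bits

Binary symmetric channel: C = 1 − h₂(ε) where h₂ is the binary entropy function.
h₂(0.422) = −0.422·log₂0.422 − 0.578·log₂0.578 = 0.9824.
C = 1 − 0.9824 = 0.0176 bits per channel use.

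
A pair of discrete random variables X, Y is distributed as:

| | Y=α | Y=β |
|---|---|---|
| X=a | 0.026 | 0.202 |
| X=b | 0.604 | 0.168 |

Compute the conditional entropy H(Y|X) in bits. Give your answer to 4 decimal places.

Marginals: p(X) = (0.2280, 0.7720), p(Y) = (0.6300, 0.3700).
H(Y|X) = Σ p(X) · H(Y|X=·).
  X=a: p=0.2280, H(Y|X=a) = 0.5120
  X=b: p=0.7720, H(Y|X=b) = 0.7558
Weighted sum = 0.7002 bits.

0.7002 bits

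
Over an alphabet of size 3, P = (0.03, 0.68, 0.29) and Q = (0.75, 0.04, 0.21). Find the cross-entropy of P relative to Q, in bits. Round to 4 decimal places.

3.8232 bits

H(P,Q) = −Σ p·log₂ q.
  −0.03·log₂(0.75) = 0.01245
  −0.68·log₂(0.04) = 3.15782
  −0.29·log₂(0.21) = 0.65295
H(P,Q) = 3.8232 bits.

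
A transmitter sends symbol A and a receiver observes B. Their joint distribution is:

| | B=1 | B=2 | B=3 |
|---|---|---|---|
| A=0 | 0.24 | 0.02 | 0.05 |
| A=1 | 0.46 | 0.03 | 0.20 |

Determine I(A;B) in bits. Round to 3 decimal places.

Marginals: p(A) = (0.3100, 0.6900), p(B) = (0.7000, 0.0500, 0.2500).
I(A;B) = Σ p(x,y)·log₂[p(x,y)/(p(x)p(y))].
  (0,1): 0.24·log₂(1.1060) = 0.0349
  (0,2): 0.02·log₂(1.2903) = 0.0074
  (0,3): 0.05·log₂(0.6452) = -0.0316
  (1,1): 0.46·log₂(0.9524) = -0.0324
  (1,2): 0.03·log₂(0.8696) = -0.0060
  (1,3): 0.20·log₂(1.1594) = 0.0427
Sum = 0.015 bits.

0.015 bits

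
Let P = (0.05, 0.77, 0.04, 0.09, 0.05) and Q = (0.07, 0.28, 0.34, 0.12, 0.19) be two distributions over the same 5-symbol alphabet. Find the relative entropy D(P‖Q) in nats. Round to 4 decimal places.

0.5839 nats

D(P‖Q) = Σ p·ln(p/q).
  0.05·ln(0.05/0.07) = -0.01682
  0.77·ln(0.77/0.28) = 0.77893
  0.04·ln(0.04/0.34) = -0.08560
  0.09·ln(0.09/0.12) = -0.02589
  0.05·ln(0.05/0.19) = -0.06675
D(P‖Q) = 0.5839 nats.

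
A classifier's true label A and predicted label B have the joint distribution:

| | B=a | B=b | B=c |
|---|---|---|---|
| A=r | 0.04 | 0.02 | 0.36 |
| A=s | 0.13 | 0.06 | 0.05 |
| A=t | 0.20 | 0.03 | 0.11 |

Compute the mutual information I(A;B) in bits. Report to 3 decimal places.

Marginals: p(A) = (0.4200, 0.2400, 0.3400), p(B) = (0.3700, 0.1100, 0.5200).
I(A;B) = H(A) + H(B) − H(A,B).
H(A) = 1.5490, H(B) = 1.3716, H(A,B) = 2.6380.
I(A;B) = 1.5490 + 1.3716 − 2.6380 = 0.283 bits.

0.283 bits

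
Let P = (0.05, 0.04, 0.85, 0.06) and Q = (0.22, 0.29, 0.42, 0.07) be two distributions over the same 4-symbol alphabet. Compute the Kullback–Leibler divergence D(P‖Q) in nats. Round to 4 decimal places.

0.4367 nats

D(P‖Q) = Σ p·ln(p/q).
  0.05·ln(0.05/0.22) = -0.07408
  0.04·ln(0.04/0.29) = -0.07924
  0.85·ln(0.85/0.42) = 0.59923
  0.06·ln(0.06/0.07) = -0.00925
D(P‖Q) = 0.4367 nats.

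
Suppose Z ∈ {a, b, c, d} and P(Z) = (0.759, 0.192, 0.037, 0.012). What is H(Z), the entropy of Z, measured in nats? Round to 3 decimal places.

0.701 nats

H(Z) = −Σ p·ln p.
  −(0.759)·ln(0.759) = 0.2093
  −(0.192)·ln(0.192) = 0.3168
  −(0.037)·ln(0.037) = 0.1220
  −(0.012)·ln(0.012) = 0.0531
Sum: 0.2093 + 0.3168 + 0.1220 + 0.0531 = 0.701 nats.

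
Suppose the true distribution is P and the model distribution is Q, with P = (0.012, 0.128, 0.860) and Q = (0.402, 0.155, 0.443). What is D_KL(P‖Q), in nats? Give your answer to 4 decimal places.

D(P‖Q) = Σ p·ln(p/q).
  0.012·ln(0.012/0.402) = -0.04214
  0.128·ln(0.128/0.155) = -0.02450
  0.860·ln(0.860/0.443) = 0.57049
D(P‖Q) = 0.5039 nats.

0.5039 nats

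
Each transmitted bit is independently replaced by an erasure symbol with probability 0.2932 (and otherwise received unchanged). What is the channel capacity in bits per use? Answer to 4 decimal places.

0.7068 bits

Binary erasure channel: capacity C = 1 − ε.
C = 1 − 0.2932 = 0.7068 bits per channel use.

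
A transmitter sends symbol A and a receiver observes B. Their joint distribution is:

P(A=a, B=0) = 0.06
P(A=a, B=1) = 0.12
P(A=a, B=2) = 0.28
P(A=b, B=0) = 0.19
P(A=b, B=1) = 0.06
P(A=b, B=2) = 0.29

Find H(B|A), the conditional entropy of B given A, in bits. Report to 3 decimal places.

Chain rule: H(B|A) = H(A,B) − H(A).
Marginals: p(A) = (0.4600, 0.5400), p(B) = (0.2500, 0.1800, 0.5700).
H(A,B) = 2.3415 bits; H(A) = 0.9954 bits.
H(B|A) = 2.3415 − 0.9954 = 1.346 bits.

1.346 bits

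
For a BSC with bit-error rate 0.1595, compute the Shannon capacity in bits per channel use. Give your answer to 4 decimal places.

Binary symmetric channel: C = 1 − h₂(ε) where h₂ is the binary entropy function.
h₂(0.1595) = −0.1595·log₂0.1595 − 0.8405·log₂0.8405 = 0.6331.
C = 1 − 0.6331 = 0.3669 bits per channel use.

0.3669 bits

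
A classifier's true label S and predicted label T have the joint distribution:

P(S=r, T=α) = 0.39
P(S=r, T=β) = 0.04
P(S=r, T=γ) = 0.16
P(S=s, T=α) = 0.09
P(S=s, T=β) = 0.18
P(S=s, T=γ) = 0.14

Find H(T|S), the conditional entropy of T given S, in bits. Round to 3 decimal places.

1.317 bits

Marginals: p(S) = (0.5900, 0.4100), p(T) = (0.4800, 0.2200, 0.3000).
H(T|S) = Σ p(S) · H(T|S=·).
  S=r: p=0.5900, H(T|S=r) = 1.1686
  S=s: p=0.4100, H(T|S=s) = 1.5309
Weighted sum = 1.317 bits.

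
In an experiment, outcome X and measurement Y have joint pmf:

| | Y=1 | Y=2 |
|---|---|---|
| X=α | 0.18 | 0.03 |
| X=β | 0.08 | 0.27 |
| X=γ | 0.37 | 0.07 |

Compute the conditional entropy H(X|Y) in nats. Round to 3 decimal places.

Marginals: p(X) = (0.2100, 0.3500, 0.4400), p(Y) = (0.6300, 0.3700).
H(X|Y) = Σ p(Y) · H(X|Y=·).
  Y=1: p=0.6300, H(X|Y=1) = 0.9326
  Y=2: p=0.3700, H(X|Y=2) = 0.7486
Weighted sum = 0.865 nats.

0.865 nats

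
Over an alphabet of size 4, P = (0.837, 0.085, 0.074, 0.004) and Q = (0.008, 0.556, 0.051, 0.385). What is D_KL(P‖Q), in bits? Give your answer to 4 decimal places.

D(P‖Q) = Σ p·log₂(p/q).
  0.837·log₂(0.837/0.008) = 5.61550
  0.085·log₂(0.085/0.556) = -0.23031
  0.074·log₂(0.074/0.051) = 0.03974
  0.004·log₂(0.004/0.385) = -0.02635
D(P‖Q) = 5.3986 bits.

5.3986 bits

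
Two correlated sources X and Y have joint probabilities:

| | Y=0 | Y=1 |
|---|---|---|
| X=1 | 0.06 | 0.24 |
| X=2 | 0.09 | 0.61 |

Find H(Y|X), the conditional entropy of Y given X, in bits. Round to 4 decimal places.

0.6040 bits

Chain rule: H(Y|X) = H(X,Y) − H(X).
Marginals: p(X) = (0.3000, 0.7000), p(Y) = (0.1500, 0.8500).
H(X,Y) = 1.4853 bits; H(X) = 0.8813 bits.
H(Y|X) = 1.4853 − 0.8813 = 0.6040 bits.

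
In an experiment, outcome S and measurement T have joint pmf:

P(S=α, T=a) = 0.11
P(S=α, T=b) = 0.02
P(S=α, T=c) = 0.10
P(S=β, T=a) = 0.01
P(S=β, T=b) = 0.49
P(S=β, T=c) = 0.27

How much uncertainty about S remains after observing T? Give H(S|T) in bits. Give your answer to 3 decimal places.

0.483 bits

Marginals: p(S) = (0.2300, 0.7700), p(T) = (0.1200, 0.5100, 0.3700).
H(S|T) = Σ p(T) · H(S|T=·).
  T=a: p=0.1200, H(S|T=a) = 0.4138
  T=b: p=0.5100, H(S|T=b) = 0.2387
  T=c: p=0.3700, H(S|T=c) = 0.8419
Weighted sum = 0.483 bits.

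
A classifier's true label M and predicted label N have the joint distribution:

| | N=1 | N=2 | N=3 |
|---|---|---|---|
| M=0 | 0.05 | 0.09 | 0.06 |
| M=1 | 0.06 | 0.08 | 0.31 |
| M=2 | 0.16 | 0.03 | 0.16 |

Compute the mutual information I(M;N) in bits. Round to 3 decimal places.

Marginals: p(M) = (0.2000, 0.4500, 0.3500), p(N) = (0.2700, 0.2000, 0.5300).
I(M;N) = H(M) + H(N) − H(M,N).
H(M) = 1.5129, H(N) = 1.4599, H(M,N) = 2.8289.
I(M;N) = 1.5129 + 1.4599 − 2.8289 = 0.144 bits.

0.144 bits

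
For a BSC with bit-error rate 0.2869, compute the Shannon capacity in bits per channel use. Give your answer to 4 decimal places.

Binary symmetric channel: C = 1 − h₂(ε) where h₂ is the binary entropy function.
h₂(0.2869) = −0.2869·log₂0.2869 − 0.7131·log₂0.7131 = 0.8647.
C = 1 − 0.8647 = 0.1353 bits per channel use.

0.1353 bits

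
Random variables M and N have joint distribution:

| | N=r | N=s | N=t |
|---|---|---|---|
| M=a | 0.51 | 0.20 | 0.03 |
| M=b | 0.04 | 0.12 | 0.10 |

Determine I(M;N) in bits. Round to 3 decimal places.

Marginals: p(M) = (0.7400, 0.2600), p(N) = (0.5500, 0.3200, 0.1300).
I(M;N) = H(M) + H(N) − H(M,N).
H(M) = 0.8267, H(N) = 1.3831, H(M,N) = 1.9966.
I(M;N) = 0.8267 + 1.3831 − 1.9966 = 0.213 bits.

0.213 bits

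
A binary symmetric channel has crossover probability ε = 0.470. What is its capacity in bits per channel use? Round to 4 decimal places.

0.0026 bits

Binary symmetric channel: C = 1 − h₂(ε) where h₂ is the binary entropy function.
h₂(0.470) = −0.470·log₂0.470 − 0.530·log₂0.530 = 0.9974.
C = 1 − 0.9974 = 0.0026 bits per channel use.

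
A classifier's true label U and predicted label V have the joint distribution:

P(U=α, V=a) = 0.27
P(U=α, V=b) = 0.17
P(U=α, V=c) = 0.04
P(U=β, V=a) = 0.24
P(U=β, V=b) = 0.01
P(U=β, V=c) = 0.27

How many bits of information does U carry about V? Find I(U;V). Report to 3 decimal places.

0.262 bits

Marginals: p(U) = (0.4800, 0.5200), p(V) = (0.5100, 0.1800, 0.3100).
I(U;V) = Σ p(x,y)·log₂[p(x,y)/(p(x)p(y))].
  (α,a): 0.27·log₂(1.1029) = 0.0382
  (α,b): 0.17·log₂(1.9676) = 0.1660
  (α,c): 0.04·log₂(0.2688) = -0.0758
  (β,a): 0.24·log₂(0.9050) = -0.0346
  (β,b): 0.01·log₂(0.1068) = -0.0323
  (β,c): 0.27·log₂(1.6749) = 0.2009
Sum = 0.262 bits.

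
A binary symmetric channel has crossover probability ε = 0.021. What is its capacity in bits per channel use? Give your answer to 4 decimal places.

0.8530 bits

Binary symmetric channel: C = 1 − h₂(ε) where h₂ is the binary entropy function.
h₂(0.021) = −0.021·log₂0.021 − 0.979·log₂0.979 = 0.1470.
C = 1 − 0.1470 = 0.8530 bits per channel use.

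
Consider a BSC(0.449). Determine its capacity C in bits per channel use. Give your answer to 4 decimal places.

Binary symmetric channel: C = 1 − h₂(ε) where h₂ is the binary entropy function.
h₂(0.449) = −0.449·log₂0.449 − 0.551·log₂0.551 = 0.9925.
C = 1 − 0.9925 = 0.0075 bits per channel use.

0.0075 bits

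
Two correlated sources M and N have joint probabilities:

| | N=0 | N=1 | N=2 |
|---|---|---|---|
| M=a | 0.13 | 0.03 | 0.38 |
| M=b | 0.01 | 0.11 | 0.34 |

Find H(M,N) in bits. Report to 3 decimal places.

2.011 bits

H(M,N) = −Σ p(x,y)·log₂ p(x,y) over all 6 cells.
  cell (a,0): −0.13·log₂0.13 = 0.3826
  cell (a,1): −0.03·log₂0.03 = 0.1518
  cell (a,2): −0.38·log₂0.38 = 0.5305
  cell (b,0): −0.01·log₂0.01 = 0.0664
  cell (b,1): −0.11·log₂0.11 = 0.3503
  cell (b,2): −0.34·log₂0.34 = 0.5292
Sum = 2.011 bits.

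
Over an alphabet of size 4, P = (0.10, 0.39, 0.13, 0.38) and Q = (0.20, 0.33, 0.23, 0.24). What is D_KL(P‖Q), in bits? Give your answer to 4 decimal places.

0.1389 bits

D(P‖Q) = Σ p·log₂(p/q).
  0.10·log₂(0.10/0.20) = -0.10000
  0.39·log₂(0.39/0.33) = 0.09399
  0.13·log₂(0.13/0.23) = -0.10701
  0.38·log₂(0.38/0.24) = 0.25193
D(P‖Q) = 0.1389 bits.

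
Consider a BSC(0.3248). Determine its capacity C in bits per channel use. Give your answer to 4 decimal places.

0.0905 bits

Binary symmetric channel: C = 1 − h₂(ε) where h₂ is the binary entropy function.
h₂(0.3248) = −0.3248·log₂0.3248 − 0.6752·log₂0.6752 = 0.9095.
C = 1 − 0.9095 = 0.0905 bits per channel use.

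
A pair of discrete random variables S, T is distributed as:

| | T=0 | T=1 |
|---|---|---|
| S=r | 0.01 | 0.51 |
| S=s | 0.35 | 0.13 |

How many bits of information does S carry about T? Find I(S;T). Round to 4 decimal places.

Marginals: p(S) = (0.5200, 0.4800), p(T) = (0.3600, 0.6400).
I(S;T) = Σ p(x,y)·log₂[p(x,y)/(p(x)p(y))].
  (r,0): 0.01·log₂(0.0534) = -0.04227
  (r,1): 0.51·log₂(1.5325) = 0.31408
  (s,0): 0.35·log₂(2.0255) = 0.35639
  (s,1): 0.13·log₂(0.4232) = -0.16129
Sum = 0.4669 bits.

0.4669 bits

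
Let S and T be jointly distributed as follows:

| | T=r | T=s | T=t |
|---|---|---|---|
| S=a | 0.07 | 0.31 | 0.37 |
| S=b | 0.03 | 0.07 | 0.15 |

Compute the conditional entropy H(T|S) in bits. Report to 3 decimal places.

Marginals: p(S) = (0.7500, 0.2500), p(T) = (0.1000, 0.3800, 0.5200).
H(T|S) = Σ p(S) · H(T|S=·).
  S=a: p=0.7500, H(T|S=a) = 1.3491
  S=b: p=0.2500, H(T|S=b) = 1.3235
Weighted sum = 1.343 bits.

1.343 bits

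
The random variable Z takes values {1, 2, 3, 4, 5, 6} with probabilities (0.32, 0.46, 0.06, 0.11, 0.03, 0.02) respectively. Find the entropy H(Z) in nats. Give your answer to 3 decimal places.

H(Z) = −Σ p·ln p.
  −(0.32)·ln(0.32) = 0.3646
  −(0.46)·ln(0.46) = 0.3572
  −(0.06)·ln(0.06) = 0.1688
  −(0.11)·ln(0.11) = 0.2428
  −(0.03)·ln(0.03) = 0.1052
  −(0.02)·ln(0.02) = 0.0782
Sum: 0.3646 + 0.3572 + 0.1688 + 0.2428 + 0.1052 + 0.0782 = 1.317 nats.

1.317 nats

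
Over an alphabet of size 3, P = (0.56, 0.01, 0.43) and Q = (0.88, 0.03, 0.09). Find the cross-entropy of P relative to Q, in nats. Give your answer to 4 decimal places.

H(P,Q) = −Σ p·ln q.
  −0.56·ln(0.88) = 0.07159
  −0.01·ln(0.03) = 0.03507
  −0.43·ln(0.09) = 1.03542
H(P,Q) = 1.1421 nats.

1.1421 nats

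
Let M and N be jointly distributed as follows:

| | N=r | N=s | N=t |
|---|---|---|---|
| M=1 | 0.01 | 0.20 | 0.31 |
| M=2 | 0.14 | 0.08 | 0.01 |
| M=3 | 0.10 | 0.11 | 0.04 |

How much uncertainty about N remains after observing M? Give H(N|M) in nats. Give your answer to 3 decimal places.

Marginals: p(M) = (0.5200, 0.2300, 0.2500), p(N) = (0.2500, 0.3900, 0.3600).
H(N|M) = Σ p(M) · H(N|M=·).
  M=1: p=0.5200, H(N|M=1) = 0.7519
  M=2: p=0.2300, H(N|M=2) = 0.8058
  M=3: p=0.2500, H(N|M=3) = 1.0210
Weighted sum = 0.832 nats.

0.832 nats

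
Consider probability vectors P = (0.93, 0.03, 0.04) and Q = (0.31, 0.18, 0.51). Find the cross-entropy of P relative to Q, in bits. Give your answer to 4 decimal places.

1.6845 bits

H(P,Q) = −Σ p·log₂ q.
  −0.93·log₂(0.31) = 1.57138
  −0.03·log₂(0.18) = 0.07422
  −0.04·log₂(0.51) = 0.03886
H(P,Q) = 1.6845 bits.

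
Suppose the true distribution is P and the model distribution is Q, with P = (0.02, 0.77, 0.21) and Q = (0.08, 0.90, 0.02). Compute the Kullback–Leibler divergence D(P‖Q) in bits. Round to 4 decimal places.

0.4991 bits

D(P‖Q) = Σ p·log₂(p/q).
  0.02·log₂(0.02/0.08) = -0.04000
  0.77·log₂(0.77/0.90) = -0.17330
  0.21·log₂(0.21/0.02) = 0.71239
D(P‖Q) = 0.4991 bits.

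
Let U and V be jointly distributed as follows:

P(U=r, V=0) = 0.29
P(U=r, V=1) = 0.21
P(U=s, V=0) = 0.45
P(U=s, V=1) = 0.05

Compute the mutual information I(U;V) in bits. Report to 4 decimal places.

Marginals: p(U) = (0.5000, 0.5000), p(V) = (0.7400, 0.2600).
I(U;V) = Σ p(x,y)·log₂[p(x,y)/(p(x)p(y))].
  (r,0): 0.29·log₂(0.7838) = -0.10193
  (r,1): 0.21·log₂(1.6154) = 0.14529
  (s,0): 0.45·log₂(1.2162) = 0.12708
  (s,1): 0.05·log₂(0.3846) = -0.06893
Sum = 0.1015 bits.

0.1015 bits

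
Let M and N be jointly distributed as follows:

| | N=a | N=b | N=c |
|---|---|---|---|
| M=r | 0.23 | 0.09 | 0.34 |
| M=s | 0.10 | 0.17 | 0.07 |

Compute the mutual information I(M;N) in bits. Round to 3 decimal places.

Marginals: p(M) = (0.6600, 0.3400), p(N) = (0.3300, 0.2600, 0.4100).
I(M;N) = Σ p(x,y)·log₂[p(x,y)/(p(x)p(y))].
  (r,a): 0.23·log₂(1.0560) = 0.0181
  (r,b): 0.09·log₂(0.5245) = -0.0838
  (r,c): 0.34·log₂(1.2565) = 0.1120
  (s,a): 0.10·log₂(0.8913) = -0.0166
  (s,b): 0.17·log₂(1.9231) = 0.1604
  (s,c): 0.07·log₂(0.5022) = -0.0696
Sum = 0.120 bits.

0.120 bits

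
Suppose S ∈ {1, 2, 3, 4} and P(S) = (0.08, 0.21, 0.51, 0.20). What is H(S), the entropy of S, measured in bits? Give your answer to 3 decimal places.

H(S) = −Σ p·log₂ p.
  −(0.08)·log₂(0.08) = 0.2915
  −(0.21)·log₂(0.21) = 0.4728
  −(0.51)·log₂(0.51) = 0.4954
  −(0.20)·log₂(0.20) = 0.4644
Sum: 0.2915 + 0.4728 + 0.4954 + 0.4644 = 1.724 bits.

1.724 bits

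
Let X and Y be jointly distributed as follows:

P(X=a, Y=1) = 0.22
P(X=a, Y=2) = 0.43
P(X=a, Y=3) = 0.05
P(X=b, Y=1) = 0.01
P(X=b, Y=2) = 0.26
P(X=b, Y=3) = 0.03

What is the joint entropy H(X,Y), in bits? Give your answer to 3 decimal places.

1.944 bits

H(X,Y) = −Σ p(x,y)·log₂ p(x,y) over all 6 cells.
  cell (a,1): −0.22·log₂0.22 = 0.4806
  cell (a,2): −0.43·log₂0.43 = 0.5236
  cell (a,3): −0.05·log₂0.05 = 0.2161
  cell (b,1): −0.01·log₂0.01 = 0.0664
  cell (b,2): −0.26·log₂0.26 = 0.5053
  cell (b,3): −0.03·log₂0.03 = 0.1518
Sum = 1.944 bits.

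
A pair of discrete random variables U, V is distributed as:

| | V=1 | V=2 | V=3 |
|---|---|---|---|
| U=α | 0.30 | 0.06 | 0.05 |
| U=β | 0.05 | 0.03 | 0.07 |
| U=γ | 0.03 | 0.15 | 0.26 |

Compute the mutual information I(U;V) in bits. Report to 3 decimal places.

0.329 bits

Marginals: p(U) = (0.4100, 0.1500, 0.4400), p(V) = (0.3800, 0.2400, 0.3800).
I(U;V) = H(U) + H(V) − H(U,V).
H(U) = 1.4591, H(V) = 1.5550, H(U,V) = 2.6847.
I(U;V) = 1.4591 + 1.5550 − 2.6847 = 0.329 bits.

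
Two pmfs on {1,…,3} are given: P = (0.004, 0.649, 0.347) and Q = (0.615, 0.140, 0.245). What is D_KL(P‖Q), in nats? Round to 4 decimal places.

1.0961 nats

D(P‖Q) = Σ p·ln(p/q).
  0.004·ln(0.004/0.615) = -0.02014
  0.649·ln(0.649/0.140) = 0.99543
  0.347·ln(0.347/0.245) = 0.12078
D(P‖Q) = 1.0961 nats.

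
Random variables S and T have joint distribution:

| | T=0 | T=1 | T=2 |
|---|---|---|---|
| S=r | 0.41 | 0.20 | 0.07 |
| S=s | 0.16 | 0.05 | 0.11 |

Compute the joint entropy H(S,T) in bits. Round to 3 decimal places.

H(S,T) = −Σ p(x,y)·log₂ p(x,y) over all 6 cells.
  cell (r,0): −0.41·log₂0.41 = 0.5274
  cell (r,1): −0.20·log₂0.20 = 0.4644
  cell (r,2): −0.07·log₂0.07 = 0.2686
  cell (s,0): −0.16·log₂0.16 = 0.4230
  cell (s,1): −0.05·log₂0.05 = 0.2161
  cell (s,2): −0.11·log₂0.11 = 0.3503
Sum = 2.250 bits.

2.250 bits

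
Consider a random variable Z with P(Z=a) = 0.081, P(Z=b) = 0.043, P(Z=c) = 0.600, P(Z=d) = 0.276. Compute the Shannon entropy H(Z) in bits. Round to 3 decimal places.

1.444 bits

H(Z) = −Σ p·log₂ p.
  −(0.081)·log₂(0.081) = 0.2937
  −(0.043)·log₂(0.043) = 0.1952
  −(0.600)·log₂(0.600) = 0.4422
  −(0.276)·log₂(0.276) = 0.5126
Sum: 0.2937 + 0.1952 + 0.4422 + 0.5126 = 1.444 bits.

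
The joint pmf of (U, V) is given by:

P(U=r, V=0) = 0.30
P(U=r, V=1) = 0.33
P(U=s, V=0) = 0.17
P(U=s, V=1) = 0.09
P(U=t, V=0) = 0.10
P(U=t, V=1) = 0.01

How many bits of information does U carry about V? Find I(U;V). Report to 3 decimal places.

0.067 bits

Marginals: p(U) = (0.6300, 0.2600, 0.1100), p(V) = (0.5700, 0.4300).
I(U;V) = Σ p(x,y)·log₂[p(x,y)/(p(x)p(y))].
  (r,0): 0.30·log₂(0.8354) = -0.0778
  (r,1): 0.33·log₂(1.2182) = 0.0940
  (s,0): 0.17·log₂(1.1471) = 0.0337
  (s,1): 0.09·log₂(0.8050) = -0.0282
  (t,0): 0.10·log₂(1.5949) = 0.0673
  (t,1): 0.01·log₂(0.2114) = -0.0224
Sum = 0.067 bits.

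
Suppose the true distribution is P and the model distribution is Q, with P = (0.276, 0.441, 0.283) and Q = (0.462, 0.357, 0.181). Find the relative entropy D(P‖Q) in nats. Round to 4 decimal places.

0.0775 nats

D(P‖Q) = Σ p·ln(p/q).
  0.276·ln(0.276/0.462) = -0.14219
  0.441·ln(0.441/0.357) = 0.09319
  0.283·ln(0.283/0.181) = 0.12649
D(P‖Q) = 0.0775 nats.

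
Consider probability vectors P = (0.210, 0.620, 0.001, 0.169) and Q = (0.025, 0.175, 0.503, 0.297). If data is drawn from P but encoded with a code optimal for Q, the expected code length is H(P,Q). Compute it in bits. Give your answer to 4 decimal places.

H(P,Q) = −Σ p·log₂ q.
  −0.210·log₂(0.025) = 1.11760
  −0.620·log₂(0.175) = 1.55904
  −0.001·log₂(0.503) = 0.00099
  −0.169·log₂(0.297) = 0.29600
H(P,Q) = 2.9736 bits.

2.9736 bits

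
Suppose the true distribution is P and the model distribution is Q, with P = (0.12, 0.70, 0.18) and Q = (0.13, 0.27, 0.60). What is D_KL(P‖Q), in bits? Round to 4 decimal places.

D(P‖Q) = Σ p·log₂(p/q).
  0.12·log₂(0.12/0.13) = -0.01386
  0.70·log₂(0.70/0.27) = 0.96208
  0.18·log₂(0.18/0.60) = -0.31265
D(P‖Q) = 0.6356 bits.

0.6356 bits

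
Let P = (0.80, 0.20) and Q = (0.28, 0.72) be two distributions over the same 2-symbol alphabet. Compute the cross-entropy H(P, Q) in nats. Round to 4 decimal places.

1.0841 nats

H(P,Q) = −Σ p·ln q.
  −0.80·ln(0.28) = 1.01837
  −0.20·ln(0.72) = 0.06570
H(P,Q) = 1.0841 nats.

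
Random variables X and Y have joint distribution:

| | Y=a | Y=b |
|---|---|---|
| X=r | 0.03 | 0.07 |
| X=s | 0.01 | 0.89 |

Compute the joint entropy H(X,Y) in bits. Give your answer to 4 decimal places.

H(X,Y) = −Σ p(x,y)·log₂ p(x,y) over all 4 cells.
  cell (r,a): −0.03·log₂0.03 = 0.15177
  cell (r,b): −0.07·log₂0.07 = 0.26856
  cell (s,a): −0.01·log₂0.01 = 0.06644
  cell (s,b): −0.89·log₂0.89 = 0.14963
Sum = 0.6364 bits.

0.6364 bits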